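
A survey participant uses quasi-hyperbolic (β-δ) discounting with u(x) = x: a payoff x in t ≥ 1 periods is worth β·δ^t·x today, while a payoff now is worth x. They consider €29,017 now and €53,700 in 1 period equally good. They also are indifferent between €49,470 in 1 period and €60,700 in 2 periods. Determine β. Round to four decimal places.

β ≈ 0.6630

Both payoffs in the second observation are in the future, so β drops out: δ^1·49470 = δ^2·60700 ⇒ δ = 49470/60700 = 0.81499.
Substituting δ into 29017 = β·δ·53700: β = 29017/(43765.058) ≈ 0.6630.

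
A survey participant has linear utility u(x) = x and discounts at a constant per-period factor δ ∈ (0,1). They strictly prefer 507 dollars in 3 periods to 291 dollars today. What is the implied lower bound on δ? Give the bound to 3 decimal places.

The preference means 291 < δ^3·507.
Dividing by 507: δ^3 > 0.57396. Both sides are positive, so the cube root keeps the direction.
δ > 0.57396^(1/3) = 0.831.

δ > 0.831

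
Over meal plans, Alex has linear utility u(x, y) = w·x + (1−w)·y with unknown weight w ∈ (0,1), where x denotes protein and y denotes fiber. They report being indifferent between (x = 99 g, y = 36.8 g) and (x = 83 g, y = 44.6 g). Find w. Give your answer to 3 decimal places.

Indifference: w·99 + (1−w)·36.8 = w·83 + (1−w)·44.6.
Rearranging, 16·w − 7.8·(1−w) = 0.
So w/(1−w) = 7.8/16 = 0.4875, giving w = 7.8/(16+7.8) = 0.328.

w = 0.328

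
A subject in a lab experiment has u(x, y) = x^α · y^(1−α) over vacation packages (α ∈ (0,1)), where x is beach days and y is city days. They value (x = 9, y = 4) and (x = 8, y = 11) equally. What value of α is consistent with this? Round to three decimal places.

α ≈ 0.896

Set the two utilities equal: 9^α·4^(1−α) = 8^α·11^(1−α).
(9/8)^α = (11/4)^(1−α); take logs: α·ln(9/8) = (1−α)·ln(11/4), i.e. α·0.117783 = (1−α)·1.011601.
Thus α·(1.129384) = 1.011601, so α = 1.011601/1.129384 ≈ 0.896.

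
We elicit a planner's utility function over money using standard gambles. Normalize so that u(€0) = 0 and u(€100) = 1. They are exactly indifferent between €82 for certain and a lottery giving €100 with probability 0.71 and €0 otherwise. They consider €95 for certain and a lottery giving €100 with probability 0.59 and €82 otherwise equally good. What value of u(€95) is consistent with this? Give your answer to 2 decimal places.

0.88

The first gamble pins u(€82): it must equal 0.71·1 + 0.29·0 = 0.71.
The second indifference gives u(€95) = 0.59·u(€100) + 0.41·u(€82) = 0.59·1.00 + 0.41·0.71 = 0.8811.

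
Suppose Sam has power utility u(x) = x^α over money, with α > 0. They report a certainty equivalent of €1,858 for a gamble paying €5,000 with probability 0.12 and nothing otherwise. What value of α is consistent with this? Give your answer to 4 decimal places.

The lottery's expected utility is 0.12·u(5000) + 0.88·u(0) = 0.12·5000^α (since u(0) = 0 for α > 0).
Setting u(1858) equal to that: 1858^α = 0.12·5000^α ⇒ (1858/5000)^α = 0.12.
α = ln(0.12) / ln(1858/5000) = -2.1202635/-0.9899373 ≈ 2.1418.

α ≈ 2.1418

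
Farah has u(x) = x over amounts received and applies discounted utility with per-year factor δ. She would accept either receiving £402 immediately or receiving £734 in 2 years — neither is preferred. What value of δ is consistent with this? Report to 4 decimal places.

δ ≈ 0.7401

The payoff in 2 years is discounted by δ^2, so u(402) = δ^2·u(734) and δ^2 = u(402)/u(734).
With u(x) = x: δ^2 = 402/734 = 0.54768.
Taking the square root: δ = 0.54768^(1/2) ≈ 0.7401.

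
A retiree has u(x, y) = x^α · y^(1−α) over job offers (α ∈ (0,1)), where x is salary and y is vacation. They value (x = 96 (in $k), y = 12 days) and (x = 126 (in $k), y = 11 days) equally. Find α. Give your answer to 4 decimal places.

α ≈ 0.2424

Set the two utilities equal: 96^α·12^(1−α) = 126^α·11^(1−α).
Rearrange to (96/126)^α = (11/12)^(1−α) and take logs: α·-0.2719337 = (1−α)·-0.0870114.
So α/(1−α) = (-0.0870114)/(-0.2719337) = 0.3199728, and α = 0.3199728/1.3199728 ≈ 0.2424.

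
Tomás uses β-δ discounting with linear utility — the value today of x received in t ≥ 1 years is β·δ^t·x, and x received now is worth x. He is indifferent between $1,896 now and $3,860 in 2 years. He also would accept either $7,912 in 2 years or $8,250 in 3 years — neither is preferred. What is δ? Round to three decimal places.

From the later pair, β·δ^2·7912 = β·δ^3·8250; dividing through, δ = 7912/8250 = 0.95903.

δ ≈ 0.959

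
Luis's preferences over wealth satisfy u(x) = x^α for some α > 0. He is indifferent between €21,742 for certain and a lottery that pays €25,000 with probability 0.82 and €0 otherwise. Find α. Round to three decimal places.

α ≈ 1.421

The lottery's expected utility is 0.82·u(25000) + 0.18·u(0) = 0.82·25000^α (since u(0) = 0 for α > 0).
Setting u(21742) equal to that: 21742^α = 0.82·25000^α ⇒ (21742/25000)^α = 0.82.
Taking logs: α·ln(21742/25000) = ln(0.82), so α = -0.198451 / -0.139630 ≈ 1.421.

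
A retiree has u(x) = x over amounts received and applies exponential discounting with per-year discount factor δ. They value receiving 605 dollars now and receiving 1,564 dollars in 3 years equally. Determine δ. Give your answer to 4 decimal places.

The payoff in 3 years is discounted by δ^3, so u(605) = δ^3·u(1564) and δ^3 = u(605)/u(1564).
With u(x) = x: δ^3 = 605/1564 = 0.38683.
Taking the cube root: δ = 0.38683^(1/3) ≈ 0.7286.

δ ≈ 0.7286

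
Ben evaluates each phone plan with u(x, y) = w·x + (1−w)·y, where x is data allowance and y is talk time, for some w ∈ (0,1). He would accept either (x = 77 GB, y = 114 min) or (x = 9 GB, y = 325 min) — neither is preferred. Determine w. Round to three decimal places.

u(77,114) = u(9,325) means w·77 + (1−w)·114 = w·9 + (1−w)·325.
Collecting terms: w·68 = (1−w)·211.
Hence w = 211/(68+211) = 211/279 = 0.756.

w = 0.756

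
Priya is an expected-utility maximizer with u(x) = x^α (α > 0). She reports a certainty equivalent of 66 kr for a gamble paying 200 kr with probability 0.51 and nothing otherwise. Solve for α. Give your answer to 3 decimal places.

α ≈ 0.607

EU(lottery) = 0.51·200^α + 0.49·0 = 0.51·200^α.
Equating: 66^α = 0.51·200^α, i.e. 0.3300^α = 0.51.
Take logs: α = ln 0.51 / ln(66/200) ≈ 0.60735.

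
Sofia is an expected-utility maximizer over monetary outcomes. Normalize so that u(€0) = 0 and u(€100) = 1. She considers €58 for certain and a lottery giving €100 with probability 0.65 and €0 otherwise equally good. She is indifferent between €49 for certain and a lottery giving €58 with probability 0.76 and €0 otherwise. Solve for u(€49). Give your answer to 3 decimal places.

0.494

From the first indifference, u(€58) = 0.65·u(€100) + 0.35·u(€0) = 0.65·1 + 0.35·0 = 0.65.
Then u(€49) = 0.76·u(€58) + 0.24·u(€0) = 0.76·0.65 + 0.24·0.00 = 0.4940.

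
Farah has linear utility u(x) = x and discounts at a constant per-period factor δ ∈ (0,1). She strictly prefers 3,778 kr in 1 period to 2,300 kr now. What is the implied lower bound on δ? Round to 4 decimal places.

The preference means 2300 < δ·3778.
Dividing through by 3778 gives δ > 0.60879.

δ > 0.6088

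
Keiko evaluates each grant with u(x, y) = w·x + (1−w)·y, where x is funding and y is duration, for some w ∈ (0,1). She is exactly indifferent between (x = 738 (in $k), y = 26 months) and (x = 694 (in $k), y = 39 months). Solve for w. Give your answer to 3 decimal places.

Equating utilities: w·738 + (1−w)·26 = w·694 + (1−w)·39.
Rearranging, 44·w − 13·(1−w) = 0.
Hence w = 13/(44+13) = 13/57 = 0.228.

w = 0.228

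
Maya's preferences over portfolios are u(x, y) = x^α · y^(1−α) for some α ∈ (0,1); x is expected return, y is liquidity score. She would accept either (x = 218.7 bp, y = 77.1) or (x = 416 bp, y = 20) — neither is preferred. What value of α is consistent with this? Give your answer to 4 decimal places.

α ≈ 0.6773

Indifference: 218.7^α · 77.1^(1−α) = 416^α · 20^(1−α).
Rearrange to (218.7/416)^α = (20/77.1)^(1−α) and take logs: α·-0.6429843 = (1−α)·-1.3493710.
With A = -0.6429843 and B = -1.3493710: α·A = (1−α)·B, so α = B/(A+B) = -1.3493710/-1.9923553 ≈ 0.6773.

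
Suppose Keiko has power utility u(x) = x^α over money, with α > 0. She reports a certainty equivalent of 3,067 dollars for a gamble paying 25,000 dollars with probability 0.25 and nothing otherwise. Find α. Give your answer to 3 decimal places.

EU(lottery) = 0.25·25000^α + 0.75·0 = 0.25·25000^α.
Equating: 3067^α = 0.25·25000^α, i.e. 0.1227^α = 0.25.
Take logs: α = ln 0.25 / ln(3067/25000) ≈ 0.66071.

α ≈ 0.661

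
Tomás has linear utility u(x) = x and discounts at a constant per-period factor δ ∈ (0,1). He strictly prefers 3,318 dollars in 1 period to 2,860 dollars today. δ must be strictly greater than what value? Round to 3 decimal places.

Under u(x) = x this choice says 2860 < δ·3318.
So δ > 2860/3318 = 0.86197.

δ > 0.862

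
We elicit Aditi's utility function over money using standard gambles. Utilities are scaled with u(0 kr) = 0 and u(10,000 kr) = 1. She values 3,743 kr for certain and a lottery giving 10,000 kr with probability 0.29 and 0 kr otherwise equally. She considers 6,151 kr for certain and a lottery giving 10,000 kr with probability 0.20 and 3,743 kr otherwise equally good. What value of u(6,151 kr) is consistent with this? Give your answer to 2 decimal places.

0.43

From the first indifference, u(3,743 kr) = 0.29·u(10,000 kr) + 0.71·u(0 kr) = 0.29·1 + 0.71·0 = 0.29.
Chaining: u(6,151 kr) = 0.20·1.00 + 0.80·0.29 = 0.4320.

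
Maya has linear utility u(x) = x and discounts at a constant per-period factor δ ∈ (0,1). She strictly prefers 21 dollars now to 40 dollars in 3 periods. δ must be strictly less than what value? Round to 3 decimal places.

Comparing present values: 21 > δ^3·40.
So δ^3 < 21/40 = 0.52500; taking the cube root of both positive sides preserves the inequality.
δ < (21/40)^(1/3) ≈ 0.807.

δ < 0.807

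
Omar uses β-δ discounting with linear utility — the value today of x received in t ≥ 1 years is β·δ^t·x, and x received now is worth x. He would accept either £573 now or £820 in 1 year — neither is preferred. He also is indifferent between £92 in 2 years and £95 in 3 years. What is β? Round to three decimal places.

From the later pair, β·δ^2·92 = β·δ^3·95; dividing through, δ = 92/95 = 0.96842.
Substituting δ into 573 = β·δ·820: β = 573/(794.105) ≈ 0.722.

β ≈ 0.722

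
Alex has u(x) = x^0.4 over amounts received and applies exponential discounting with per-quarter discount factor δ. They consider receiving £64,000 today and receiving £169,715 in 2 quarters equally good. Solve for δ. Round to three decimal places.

Indifference means u(64000) = δ^2 · u(169715), so δ^2 = u(64000)/u(169715).
Since u(x) = x^0.4, δ^2 = (64000/169715)^0.4 = 0.37710^0.4 = 0.67699.
So δ = 0.67699^(1/2) ≈ 0.823.

δ ≈ 0.823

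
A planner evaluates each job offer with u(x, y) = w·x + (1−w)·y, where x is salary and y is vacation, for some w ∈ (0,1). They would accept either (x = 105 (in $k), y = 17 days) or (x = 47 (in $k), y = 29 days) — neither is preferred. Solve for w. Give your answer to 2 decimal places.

Equating utilities: w·105 + (1−w)·17 = w·47 + (1−w)·29.
Collecting terms: w·58 = (1−w)·12.
Hence w = 12/(58+12) = 12/70 = 0.17.

w = 0.17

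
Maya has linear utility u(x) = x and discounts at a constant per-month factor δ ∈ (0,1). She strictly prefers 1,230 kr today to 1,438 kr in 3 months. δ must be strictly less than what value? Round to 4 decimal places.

The preference means 1230 > δ^3·1438.
Hence δ^3 < 1230/1438 = 0.85535, and x ↦ x^(1/3) is increasing on (0,∞).
δ < (1230/1438)^(1/3) ≈ 0.9493.

δ < 0.9493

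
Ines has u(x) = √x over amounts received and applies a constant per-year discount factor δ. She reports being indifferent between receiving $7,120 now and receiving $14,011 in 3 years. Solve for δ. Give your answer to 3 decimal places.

δ ≈ 0.893

The payoff in 3 years is discounted by δ^3, so u(7120) = δ^3·u(14011) and δ^3 = u(7120)/u(14011).
With u(x) = √x: δ^3 = √7120/√14011 = √(7120/14011) = 0.71286.
So δ = 0.71286^(1/3) ≈ 0.893.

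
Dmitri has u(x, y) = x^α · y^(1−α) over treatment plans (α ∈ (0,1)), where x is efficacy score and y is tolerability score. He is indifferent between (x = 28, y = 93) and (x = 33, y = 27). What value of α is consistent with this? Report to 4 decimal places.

α ≈ 0.8827

Set the two utilities equal: 28^α·93^(1−α) = 33^α·27^(1−α).
(28/33)^α = (27/93)^(1−α); take logs: α·ln(28/33) = (1−α)·ln(27/93), i.e. α·-0.1643031 = (1−α)·-1.2367626.
Thus α·(-1.4010657) = -1.2367626, so α = -1.2367626/-1.4010657 ≈ 0.8827.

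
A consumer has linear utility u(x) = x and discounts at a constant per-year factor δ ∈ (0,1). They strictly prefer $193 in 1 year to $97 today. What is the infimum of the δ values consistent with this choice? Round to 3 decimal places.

Under u(x) = x this choice says 97 < δ·193.
Dividing through by 193 gives δ > 0.50259.

δ > 0.503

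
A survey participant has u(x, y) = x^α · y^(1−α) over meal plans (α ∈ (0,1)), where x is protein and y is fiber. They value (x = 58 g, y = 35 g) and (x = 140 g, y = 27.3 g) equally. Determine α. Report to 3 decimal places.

α ≈ 0.220

Indifference: 58^α · 35^(1−α) = 140^α · 27.3^(1−α).
(58/140)^α = (27.3/35)^(1−α); take logs: α·ln(58/140) = (1−α)·ln(27.3/35), i.e. α·-0.881199 = (1−α)·-0.248461.
So α/(1−α) = (-0.248461)/(-0.881199) = 0.281958, and α = 0.281958/1.281958 ≈ 0.220.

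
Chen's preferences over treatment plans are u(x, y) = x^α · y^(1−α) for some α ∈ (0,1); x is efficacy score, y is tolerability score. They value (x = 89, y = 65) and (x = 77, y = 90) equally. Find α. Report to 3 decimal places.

The Cobb–Douglas utilities coincide, so 89^α·65^(1−α) = 77^α·90^(1−α).
(89/77)^α = (90/65)^(1−α); take logs: α·ln(89/77) = (1−α)·ln(90/65), i.e. α·0.144831 = (1−α)·0.325422.
Thus α·(0.470253) = 0.325422, so α = 0.325422/0.470253 ≈ 0.692.

α ≈ 0.692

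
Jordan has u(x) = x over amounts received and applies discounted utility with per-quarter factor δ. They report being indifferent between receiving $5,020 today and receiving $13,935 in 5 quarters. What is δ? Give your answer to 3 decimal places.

The payoff in 5 quarters is discounted by δ^5, so u(5020) = δ^5·u(13935) and δ^5 = u(5020)/u(13935).
With u(x) = x: δ^5 = 5020/13935 = 0.36024.
So δ = 0.36024^(1/5) ≈ 0.815.

δ ≈ 0.815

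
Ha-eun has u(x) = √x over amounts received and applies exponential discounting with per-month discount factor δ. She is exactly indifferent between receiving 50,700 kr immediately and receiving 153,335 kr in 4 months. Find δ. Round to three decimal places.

δ ≈ 0.871

The payoff in 4 months is discounted by δ^4, so u(50700) = δ^4·u(153335) and δ^4 = u(50700)/u(153335).
Since u(x) = √x, δ^4 = √(50700/153335) = 0.57502.
Taking the 4th root: δ = 0.57502^(1/4) ≈ 0.871.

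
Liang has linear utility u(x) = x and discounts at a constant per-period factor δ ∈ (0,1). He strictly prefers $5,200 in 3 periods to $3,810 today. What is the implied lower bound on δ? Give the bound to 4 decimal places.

The preference means 3810 < δ^3·5200.
Hence δ^3 > 3810/5200 = 0.73269, and x ↦ x^(1/3) is increasing on (0,∞).
δ > (3810/5200)^(1/3) ≈ 0.9015.

δ > 0.9015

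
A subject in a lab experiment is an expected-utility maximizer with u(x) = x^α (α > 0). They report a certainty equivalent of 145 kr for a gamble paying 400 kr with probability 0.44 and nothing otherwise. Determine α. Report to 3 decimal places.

α ≈ 0.809

Since u(0) = 0, the lottery's EU is 0.44·400^α.
Setting u(145) equal to that: 145^α = 0.44·400^α ⇒ (145/400)^α = 0.44.
Taking logs: α·ln(145/400) = ln(0.44), so α = -0.820981 / -1.014731 ≈ 0.809.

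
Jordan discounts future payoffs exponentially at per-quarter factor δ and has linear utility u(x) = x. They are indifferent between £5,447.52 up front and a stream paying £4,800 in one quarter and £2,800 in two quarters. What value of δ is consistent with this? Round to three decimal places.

Present value of the stream is 4800·δ + 2800·δ². Indifference gives 4800δ + 2800δ² = 5447.52.
Rearranged: 2800δ² + 4800δ − 5447.52 = 0.
By the quadratic formula (taking the positive root), δ = (−4800 + √84052224.00) / 5600 ≈ 0.780.

δ ≈ 0.780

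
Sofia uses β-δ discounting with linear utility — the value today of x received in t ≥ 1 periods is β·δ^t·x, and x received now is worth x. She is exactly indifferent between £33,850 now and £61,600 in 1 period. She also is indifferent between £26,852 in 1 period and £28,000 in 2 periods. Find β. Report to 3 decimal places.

β ≈ 0.573

Both payoffs in the second observation are in the future, so β drops out: δ^1·26852 = δ^2·28000 ⇒ δ = 26852/28000 = 0.95900.
The first indifference: 33850 = β·δ·61600, so β = 33850/(δ·61600) = 33850/(0.95900·61600) ≈ 0.573.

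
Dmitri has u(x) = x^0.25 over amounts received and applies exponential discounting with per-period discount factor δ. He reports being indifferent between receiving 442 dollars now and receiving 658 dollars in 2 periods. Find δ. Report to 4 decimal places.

The payoff in 2 periods is discounted by δ^2, so u(442) = δ^2·u(658) and δ^2 = u(442)/u(658).
With u(x) = x^0.25: δ^2 = 442^0.25/658^0.25 = (442/658)^0.25 = 0.90531.
So δ = 0.90531^(1/2) ≈ 0.9515.

δ ≈ 0.9515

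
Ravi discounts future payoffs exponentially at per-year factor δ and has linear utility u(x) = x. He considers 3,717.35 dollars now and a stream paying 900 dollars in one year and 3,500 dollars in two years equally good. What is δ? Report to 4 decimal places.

δ ≈ 0.9100

Present value of the stream is 900·δ + 3500·δ². Indifference gives 900δ + 3500δ² = 3717.35.
Rearranged: 3500δ² + 900δ − 3717.35 = 0.
The positive root is δ = [−900 + √(900² + 4·3500·3717.35)] / (2·3500) = (−900 + 7270.000)/7000 ≈ 0.9100.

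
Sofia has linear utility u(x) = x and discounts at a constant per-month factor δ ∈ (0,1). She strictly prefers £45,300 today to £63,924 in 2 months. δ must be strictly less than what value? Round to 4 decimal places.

Under u(x) = x this choice says 45300 > δ^2·63924.
So δ^2 < 45300/63924 = 0.70865; taking the square root of both positive sides preserves the inequality.
δ < (45300/63924)^(1/2) ≈ 0.8418.

δ < 0.8418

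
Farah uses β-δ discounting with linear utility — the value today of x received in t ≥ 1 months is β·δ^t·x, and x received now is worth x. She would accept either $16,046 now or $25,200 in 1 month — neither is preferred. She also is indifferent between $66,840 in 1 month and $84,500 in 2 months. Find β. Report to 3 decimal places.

Both payoffs in the second observation are in the future, so β drops out: δ^1·66840 = δ^2·84500 ⇒ δ = 66840/84500 = 0.79101.
The first indifference: 16046 = β·δ·25200, so β = 16046/(δ·25200) = 16046/(0.79101·25200) ≈ 0.805.

β ≈ 0.805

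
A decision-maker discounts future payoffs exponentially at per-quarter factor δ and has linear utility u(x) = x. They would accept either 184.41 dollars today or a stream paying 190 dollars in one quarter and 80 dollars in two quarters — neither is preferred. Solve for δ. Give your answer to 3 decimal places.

δ ≈ 0.740

The stream is worth 190δ + 80δ² today, so 190δ + 80δ² = 184.41.
So 80δ² + 190δ − 184.41 = 0.
By the quadratic formula (taking the positive root), δ = (−190 + √95111.20) / 160 ≈ 0.740.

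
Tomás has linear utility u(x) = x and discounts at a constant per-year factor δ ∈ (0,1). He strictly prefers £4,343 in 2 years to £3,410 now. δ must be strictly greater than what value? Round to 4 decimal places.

δ > 0.8861

Under u(x) = x this choice says 3410 < δ^2·4343.
So δ^2 > 3410/4343 = 0.78517; taking the square root of both positive sides preserves the inequality.
δ > (3410/4343)^(1/2) ≈ 0.8861.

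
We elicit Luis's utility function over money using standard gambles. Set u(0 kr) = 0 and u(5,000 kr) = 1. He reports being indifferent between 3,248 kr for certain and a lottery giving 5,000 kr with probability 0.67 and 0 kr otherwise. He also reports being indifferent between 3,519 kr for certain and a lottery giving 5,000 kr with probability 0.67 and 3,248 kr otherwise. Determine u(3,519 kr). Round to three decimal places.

0.891

The first gamble pins u(3,248 kr): it must equal 0.67·1 + 0.33·0 = 0.67.
Then u(3,519 kr) = 0.67·u(5,000 kr) + 0.33·u(3,248 kr) = 0.67·1.00 + 0.33·0.67 = 0.8911.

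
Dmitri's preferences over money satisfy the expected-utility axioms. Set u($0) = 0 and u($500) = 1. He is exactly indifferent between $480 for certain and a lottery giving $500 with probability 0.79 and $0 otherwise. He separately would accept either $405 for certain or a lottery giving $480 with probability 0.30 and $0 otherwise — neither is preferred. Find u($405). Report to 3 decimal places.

First, u($480) = 0.79·u($500) + 0.21·u($0) = 0.79.
The second indifference gives u($405) = 0.30·u($480) + 0.70·u($0) = 0.30·0.79 + 0.70·0.00 = 0.2370.

0.237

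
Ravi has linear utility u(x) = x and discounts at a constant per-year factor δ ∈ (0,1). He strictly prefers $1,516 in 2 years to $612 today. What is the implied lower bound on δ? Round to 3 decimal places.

The preference means 612 < δ^2·1516.
So δ^2 > 612/1516 = 0.40369; taking the square root of both positive sides preserves the inequality.
δ > (612/1516)^(1/2) ≈ 0.635.

δ > 0.635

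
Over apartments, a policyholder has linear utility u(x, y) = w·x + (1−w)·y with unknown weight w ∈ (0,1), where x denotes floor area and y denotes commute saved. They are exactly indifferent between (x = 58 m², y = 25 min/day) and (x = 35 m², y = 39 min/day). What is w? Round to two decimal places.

Equating utilities: w·58 + (1−w)·25 = w·35 + (1−w)·39.
Collecting terms: w·23 = (1−w)·14.
The marginal rate of substitution is 14/23, so w = 14/(23+14) = 0.38.

w = 0.38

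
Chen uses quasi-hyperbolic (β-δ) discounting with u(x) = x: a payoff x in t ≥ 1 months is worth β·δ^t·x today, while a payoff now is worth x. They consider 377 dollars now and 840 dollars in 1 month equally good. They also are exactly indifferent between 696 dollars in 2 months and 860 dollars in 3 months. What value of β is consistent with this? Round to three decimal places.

Both payoffs in the second observation are in the future, so β drops out: δ^2·696 = δ^3·860 ⇒ δ = 696/860 = 0.80930.
Now use the now-vs-future pair: 377 = β·δ·840 gives β = 377/(0.80930·840) ≈ 0.555.

β ≈ 0.555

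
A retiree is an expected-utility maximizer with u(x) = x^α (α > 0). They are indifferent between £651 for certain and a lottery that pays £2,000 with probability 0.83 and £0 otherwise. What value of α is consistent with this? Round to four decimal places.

α ≈ 0.1660

Since u(0) = 0, the lottery's EU is 0.83·2000^α.
Equating: 651^α = 0.83·2000^α, i.e. 0.3255^α = 0.83.
Take logs: α = ln 0.83 / ln(651/2000) ≈ 0.166011.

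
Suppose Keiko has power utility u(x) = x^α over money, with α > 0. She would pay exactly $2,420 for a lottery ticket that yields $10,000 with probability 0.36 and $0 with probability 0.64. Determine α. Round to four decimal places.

α ≈ 0.7201

Since u(0) = 0, the lottery's EU is 0.36·10000^α.
Indifference: 2420^α = 0.36·10000^α, so (2420/10000)^α = 0.36.
Taking logs: α·ln(2420/10000) = ln(0.36), so α = -1.0216512 / -1.4188176 ≈ 0.7201.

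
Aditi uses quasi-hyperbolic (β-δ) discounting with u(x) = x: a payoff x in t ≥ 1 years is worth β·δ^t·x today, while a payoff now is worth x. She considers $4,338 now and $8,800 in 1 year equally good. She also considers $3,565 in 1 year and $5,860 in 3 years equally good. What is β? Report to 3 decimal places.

β ≈ 0.632

Both payoffs in the second observation are in the future, so β drops out: δ^1·3565 = δ^3·5860 ⇒ δ^2 = 3565/5860 = 0.60836, so δ = 0.77998.
Substituting δ into 4338 = β·δ·8800: β = 4338/(6863.784) ≈ 0.632.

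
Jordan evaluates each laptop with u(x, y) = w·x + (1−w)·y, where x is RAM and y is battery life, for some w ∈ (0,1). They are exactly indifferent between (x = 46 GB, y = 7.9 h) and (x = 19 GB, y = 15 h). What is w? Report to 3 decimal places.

Equating utilities: w·46 + (1−w)·7.9 = w·19 + (1−w)·15.
Rearranging, 27·w − 7.1·(1−w) = 0.
The marginal rate of substitution is 7.1/27, so w = 7.1/(27+7.1) = 0.208.

w = 0.208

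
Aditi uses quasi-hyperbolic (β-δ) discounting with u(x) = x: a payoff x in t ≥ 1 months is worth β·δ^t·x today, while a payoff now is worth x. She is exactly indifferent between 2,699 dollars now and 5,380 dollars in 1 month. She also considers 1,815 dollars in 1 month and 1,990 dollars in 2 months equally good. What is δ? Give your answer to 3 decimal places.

δ ≈ 0.912

The second indifference involves only future payoffs, so β cancels: β·δ^1·1815 = β·δ^2·1990, giving δ = 1815/1990 = 0.91206.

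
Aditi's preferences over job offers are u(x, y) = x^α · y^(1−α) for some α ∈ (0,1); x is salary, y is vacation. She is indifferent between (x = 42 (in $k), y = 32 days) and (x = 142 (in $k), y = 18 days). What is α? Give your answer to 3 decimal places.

Indifference: 42^α · 32^(1−α) = 142^α · 18^(1−α).
Taking logs: α·ln 42 + (1−α)·ln 32 = α·ln 142 + (1−α)·ln 18, i.e. α·-1.218157 = (1−α)·-0.575364.
With A = -1.218157 and B = -0.575364: α·A = (1−α)·B, so α = B/(A+B) = -0.575364/-1.793521 ≈ 0.321.

α ≈ 0.321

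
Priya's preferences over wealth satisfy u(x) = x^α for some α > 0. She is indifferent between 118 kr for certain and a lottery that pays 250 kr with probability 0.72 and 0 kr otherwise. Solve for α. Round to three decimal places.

The lottery's expected utility is 0.72·u(250) + 0.28·u(0) = 0.72·250^α (since u(0) = 0 for α > 0).
Equating: 118^α = 0.72·250^α, i.e. 0.4720^α = 0.72.
Taking logs: α·ln(118/250) = ln(0.72), so α = -0.328504 / -0.750776 ≈ 0.438.

α ≈ 0.438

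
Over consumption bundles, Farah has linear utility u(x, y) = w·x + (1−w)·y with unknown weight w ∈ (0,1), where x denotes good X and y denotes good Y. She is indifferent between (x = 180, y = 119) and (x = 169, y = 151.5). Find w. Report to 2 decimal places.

Indifference: w·180 + (1−w)·119 = w·169 + (1−w)·151.5.
Rearranging, 11·w − 32.5·(1−w) = 0.
So w/(1−w) = 32.5/11 = 2.9545, giving w = 32.5/(11+32.5) = 0.75.

w = 0.75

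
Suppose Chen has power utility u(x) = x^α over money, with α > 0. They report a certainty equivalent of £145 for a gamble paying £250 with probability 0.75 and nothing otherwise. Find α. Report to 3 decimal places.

The lottery's expected utility is 0.75·u(250) + 0.25·u(0) = 0.75·250^α (since u(0) = 0 for α > 0).
Setting u(145) equal to that: 145^α = 0.75·250^α ⇒ (145/250)^α = 0.75.
α = ln(0.75) / ln(145/250) = -0.287682/-0.544727 ≈ 0.528.

α ≈ 0.528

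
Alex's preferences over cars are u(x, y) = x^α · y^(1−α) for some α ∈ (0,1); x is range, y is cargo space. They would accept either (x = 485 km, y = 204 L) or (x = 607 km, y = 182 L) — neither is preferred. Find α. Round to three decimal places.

α ≈ 0.337

Indifference: 485^α · 204^(1−α) = 607^α · 182^(1−α).
Rearrange to (485/607)^α = (182/204)^(1−α) and take logs: α·-0.224380 = (1−α)·-0.114113.
Thus α·(-0.338493) = -0.114113, so α = -0.114113/-0.338493 ≈ 0.337.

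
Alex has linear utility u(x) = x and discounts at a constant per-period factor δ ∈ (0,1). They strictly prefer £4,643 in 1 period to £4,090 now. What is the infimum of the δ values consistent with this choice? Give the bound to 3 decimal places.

Under u(x) = x this choice says 4090 < δ·4643.
Dividing through by 4643 gives δ > 0.88090.

δ > 0.881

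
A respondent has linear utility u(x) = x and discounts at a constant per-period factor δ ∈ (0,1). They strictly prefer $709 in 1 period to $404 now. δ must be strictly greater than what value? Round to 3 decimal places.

δ > 0.570

Under u(x) = x this choice says 404 < δ·709.
So δ > 404/709 = 0.56982.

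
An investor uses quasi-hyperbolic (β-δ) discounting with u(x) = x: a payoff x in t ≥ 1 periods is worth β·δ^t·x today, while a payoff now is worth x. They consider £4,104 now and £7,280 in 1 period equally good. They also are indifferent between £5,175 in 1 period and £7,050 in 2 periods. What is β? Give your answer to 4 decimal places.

Both payoffs in the second observation are in the future, so β drops out: δ^1·5175 = δ^2·7050 ⇒ δ = 5175/7050 = 0.73404.
Substituting δ into 4104 = β·δ·7280: β = 4104/(5343.830) ≈ 0.7680.

β ≈ 0.7680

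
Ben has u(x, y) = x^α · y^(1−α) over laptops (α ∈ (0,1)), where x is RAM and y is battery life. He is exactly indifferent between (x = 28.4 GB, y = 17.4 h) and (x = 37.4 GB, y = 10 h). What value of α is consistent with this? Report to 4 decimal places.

α ≈ 0.6680

Indifference: 28.4^α · 17.4^(1−α) = 37.4^α · 10^(1−α).
Taking logs: α·ln 28.4 + (1−α)·ln 17.4 = α·ln 37.4 + (1−α)·ln 10, i.e. α·-0.2752816 = (1−α)·-0.5538851.
So α/(1−α) = (-0.5538851)/(-0.2752816) = 2.0120673, and α = 2.0120673/3.0120673 ≈ 0.6680.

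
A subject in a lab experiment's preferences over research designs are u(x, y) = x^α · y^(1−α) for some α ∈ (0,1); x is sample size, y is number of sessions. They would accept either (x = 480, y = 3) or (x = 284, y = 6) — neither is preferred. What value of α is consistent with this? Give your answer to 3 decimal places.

Indifference: 480^α · 3^(1−α) = 284^α · 6^(1−α).
Taking logs: α·ln 480 + (1−α)·ln 3 = α·ln 284 + (1−α)·ln 6, i.e. α·0.524812 = (1−α)·0.693147.
Thus α·(1.217959) = 0.693147, so α = 0.693147/1.217959 ≈ 0.569.

α ≈ 0.569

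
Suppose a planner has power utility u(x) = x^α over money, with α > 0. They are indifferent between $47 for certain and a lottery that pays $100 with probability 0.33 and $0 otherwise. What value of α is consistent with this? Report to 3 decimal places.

Since u(0) = 0, the lottery's EU is 0.33·100^α.
Setting u(47) equal to that: 47^α = 0.33·100^α ⇒ (47/100)^α = 0.33.
α = ln(0.33) / ln(47/100) = -1.108663/-0.755023 ≈ 1.468.

α ≈ 1.468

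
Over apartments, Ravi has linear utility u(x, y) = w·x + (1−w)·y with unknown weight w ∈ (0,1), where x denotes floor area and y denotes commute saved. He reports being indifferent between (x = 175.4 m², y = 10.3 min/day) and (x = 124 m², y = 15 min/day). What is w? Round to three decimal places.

w = 0.084

Equating utilities: w·175.4 + (1−w)·10.3 = w·124 + (1−w)·15.
Collecting terms: w·51.4 = (1−w)·4.7.
Hence w = 4.7/(51.4+4.7) = 4.7/56.1 = 0.084.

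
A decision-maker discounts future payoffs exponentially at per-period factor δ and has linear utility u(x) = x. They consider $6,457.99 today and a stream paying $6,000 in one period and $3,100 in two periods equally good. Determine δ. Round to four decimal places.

Present value of the stream is 6000·δ + 3100·δ². Indifference gives 6000δ + 3100δ² = 6457.99.
That is, 3100δ² + 6000δ − 6457.99 = 0, a quadratic in δ.
δ = (−6000 + √(6000² + 4·3100·6457.99)) / (2·3100) = (−6000 + √116079076.00) / 6200 ≈ 0.7700.

δ ≈ 0.7700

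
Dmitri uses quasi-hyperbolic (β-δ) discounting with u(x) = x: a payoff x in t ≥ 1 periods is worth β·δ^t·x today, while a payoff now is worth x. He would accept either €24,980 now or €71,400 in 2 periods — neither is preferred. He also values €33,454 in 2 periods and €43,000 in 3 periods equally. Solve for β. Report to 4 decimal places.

The second indifference involves only future payoffs, so β cancels: β·δ^2·33454 = β·δ^3·43000, giving δ = 33454/43000 = 0.77800.
Now use the now-vs-future pair: 24980 = β·δ^2·71400 gives β = 24980/(0.60528·71400) ≈ 0.5780.

β ≈ 0.5780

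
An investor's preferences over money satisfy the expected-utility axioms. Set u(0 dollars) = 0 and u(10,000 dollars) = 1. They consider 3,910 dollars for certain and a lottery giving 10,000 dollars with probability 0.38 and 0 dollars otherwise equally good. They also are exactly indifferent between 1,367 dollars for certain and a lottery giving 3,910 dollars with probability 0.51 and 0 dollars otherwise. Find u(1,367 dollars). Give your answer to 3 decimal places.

The first gamble pins u(3,910 dollars): it must equal 0.38·1 + 0.62·0 = 0.38.
Chaining: u(1,367 dollars) = 0.51·0.38 + 0.49·0.00 = 0.1938.

0.194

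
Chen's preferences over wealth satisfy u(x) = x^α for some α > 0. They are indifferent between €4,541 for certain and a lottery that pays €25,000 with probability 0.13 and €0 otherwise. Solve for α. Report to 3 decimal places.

α ≈ 1.196

Since u(0) = 0, the lottery's EU is 0.13·25000^α.
Equating: 4541^α = 0.13·25000^α, i.e. 0.1816^α = 0.13.
Taking logs: α·ln(4541/25000) = ln(0.13), so α = -2.040221 / -1.705729 ≈ 1.196.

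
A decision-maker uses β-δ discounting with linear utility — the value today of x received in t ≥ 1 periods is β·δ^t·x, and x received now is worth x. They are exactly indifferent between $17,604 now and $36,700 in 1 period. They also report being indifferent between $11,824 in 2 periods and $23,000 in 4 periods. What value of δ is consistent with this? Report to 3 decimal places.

From the later pair, β·δ^2·11824 = β·δ^4·23000; dividing through, δ^2 = 11824/23000 = 0.51409, so δ = 0.71700.

δ ≈ 0.717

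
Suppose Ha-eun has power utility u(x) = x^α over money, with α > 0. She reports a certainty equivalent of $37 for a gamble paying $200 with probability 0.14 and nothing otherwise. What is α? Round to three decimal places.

α ≈ 1.165

The lottery's expected utility is 0.14·u(200) + 0.86·u(0) = 0.14·200^α (since u(0) = 0 for α > 0).
Setting u(37) equal to that: 37^α = 0.14·200^α ⇒ (37/200)^α = 0.14.
Take logs: α = ln 0.14 / ln(37/200) ≈ 1.16517.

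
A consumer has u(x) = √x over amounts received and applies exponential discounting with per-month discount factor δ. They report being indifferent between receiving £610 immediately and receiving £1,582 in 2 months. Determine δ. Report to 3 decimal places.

The payoff in 2 months is discounted by δ^2, so u(610) = δ^2·u(1582) and δ^2 = u(610)/u(1582).
With u(x) = √x: δ^2 = √610/√1582 = √(610/1582) = 0.62096.
Taking the square root: δ = 0.62096^(1/2) ≈ 0.788.

δ ≈ 0.788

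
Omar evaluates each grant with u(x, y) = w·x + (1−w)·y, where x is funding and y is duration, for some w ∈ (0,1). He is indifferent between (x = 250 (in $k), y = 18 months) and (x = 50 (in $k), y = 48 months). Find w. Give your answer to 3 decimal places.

Equating utilities: w·250 + (1−w)·18 = w·50 + (1−w)·48.
Collecting terms: w·200 = (1−w)·30.
So w/(1−w) = 30/200 = 0.1500, giving w = 30/(200+30) = 0.130.

w = 0.130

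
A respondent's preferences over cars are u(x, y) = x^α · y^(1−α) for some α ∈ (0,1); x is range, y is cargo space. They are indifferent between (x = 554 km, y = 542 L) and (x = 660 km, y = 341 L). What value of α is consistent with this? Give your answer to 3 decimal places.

Indifference: 554^α · 542^(1−α) = 660^α · 341^(1−α).
Taking logs: α·ln 554 + (1−α)·ln 542 = α·ln 660 + (1−α)·ln 341, i.e. α·-0.175075 = (1−α)·-0.463384.
Thus α·(-0.638459) = -0.463384, so α = -0.463384/-0.638459 ≈ 0.726.

α ≈ 0.726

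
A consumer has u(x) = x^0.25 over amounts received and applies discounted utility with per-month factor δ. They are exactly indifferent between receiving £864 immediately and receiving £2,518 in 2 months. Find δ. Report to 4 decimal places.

Indifference means u(864) = δ^2 · u(2518), so δ^2 = u(864)/u(2518).
Since u(x) = x^0.25, δ^2 = (864/2518)^0.25 = 0.34313^0.25 = 0.76536.
Hence δ = (0.76536)^(1/2) = 0.874847.

δ ≈ 0.8748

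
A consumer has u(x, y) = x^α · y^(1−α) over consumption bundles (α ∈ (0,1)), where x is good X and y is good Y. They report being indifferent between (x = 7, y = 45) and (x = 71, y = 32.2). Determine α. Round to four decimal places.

α ≈ 0.1262

The Cobb–Douglas utilities coincide, so 7^α·45^(1−α) = 71^α·32.2^(1−α).
Rearrange to (7/71)^α = (32.2/45)^(1−α) and take logs: α·-2.3167697 = (1−α)·-0.3346960.
Thus α·(-2.6514657) = -0.3346960, so α = -0.3346960/-2.6514657 ≈ 0.1262.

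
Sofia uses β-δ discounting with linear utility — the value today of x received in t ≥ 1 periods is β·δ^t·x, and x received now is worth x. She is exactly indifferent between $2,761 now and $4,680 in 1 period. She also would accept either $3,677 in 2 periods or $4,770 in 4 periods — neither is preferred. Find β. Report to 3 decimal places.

From the later pair, β·δ^2·3677 = β·δ^4·4770; dividing through, δ^2 = 3677/4770 = 0.77086, so δ = 0.87799.
Substituting δ into 2761 = β·δ·4680: β = 2761/(4108.975) ≈ 0.672.

β ≈ 0.672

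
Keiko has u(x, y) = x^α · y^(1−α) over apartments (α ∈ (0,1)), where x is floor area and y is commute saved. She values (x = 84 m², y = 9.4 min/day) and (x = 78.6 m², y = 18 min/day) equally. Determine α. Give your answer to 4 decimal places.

The Cobb–Douglas utilities coincide, so 84^α·9.4^(1−α) = 78.6^α·18^(1−α).
(84/78.6)^α = (18/9.4)^(1−α); take logs: α·ln(84/78.6) = (1−α)·ln(18/9.4), i.e. α·0.0664451 = (1−α)·0.6496621.
With A = 0.0664451 and B = 0.6496621: α·A = (1−α)·B, so α = B/(A+B) = 0.6496621/0.7161072 ≈ 0.9072.

α ≈ 0.9072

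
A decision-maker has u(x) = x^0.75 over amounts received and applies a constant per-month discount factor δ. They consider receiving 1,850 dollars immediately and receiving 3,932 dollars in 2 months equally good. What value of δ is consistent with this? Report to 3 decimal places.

Indifference means u(1850) = δ^2 · u(3932), so δ^2 = u(1850)/u(3932).
Since u(x) = x^0.75, δ^2 = (1850/3932)^0.75 = 0.47050^0.75 = 0.56809.
Taking the square root: δ = 0.56809^(1/2) ≈ 0.754.

δ ≈ 0.754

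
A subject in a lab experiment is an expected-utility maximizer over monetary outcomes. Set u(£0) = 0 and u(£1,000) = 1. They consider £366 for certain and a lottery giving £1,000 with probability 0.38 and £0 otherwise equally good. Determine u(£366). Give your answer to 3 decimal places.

0.380

u(£366) equals the lottery's expected utility: 0.38·1 + 0.62·0 = 0.38.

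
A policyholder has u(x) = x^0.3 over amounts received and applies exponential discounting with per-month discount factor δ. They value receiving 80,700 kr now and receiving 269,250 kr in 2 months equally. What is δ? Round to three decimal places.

δ ≈ 0.835

The payoff in 2 months is discounted by δ^2, so u(80700) = δ^2·u(269250) and δ^2 = u(80700)/u(269250).
With u(x) = x^0.3: δ^2 = 80700^0.3/269250^0.3 = (80700/269250)^0.3 = 0.69665.
Hence δ = (0.69665)^(1/2) = 0.83466.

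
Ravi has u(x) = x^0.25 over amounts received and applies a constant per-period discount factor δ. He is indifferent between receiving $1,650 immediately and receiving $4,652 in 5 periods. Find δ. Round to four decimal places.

δ ≈ 0.9495

Equating discounted utilities: u(1650) = δ^5·u(4652) ⇒ δ^5 = u(1650)/u(4652).
Since u(x) = x^0.25, δ^5 = (1650/4652)^0.25 = 0.35469^0.25 = 0.77172.
So δ = 0.77172^(1/5) ≈ 0.9495.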